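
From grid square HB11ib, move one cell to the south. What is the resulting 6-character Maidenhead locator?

HB11ia

Latitude subsquare b = 1; −1 → 0 = a.
The longitude characters are unchanged.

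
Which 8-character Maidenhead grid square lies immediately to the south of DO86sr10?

DO86sq19

Latitude extended square 0; −1 → -1, wraps to 9, carry into subsquare.
Latitude subsquare r = 17; −1 → 16 = q.
The longitude characters are unchanged.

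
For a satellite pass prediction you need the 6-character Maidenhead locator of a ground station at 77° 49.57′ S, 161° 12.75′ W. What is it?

AB92je

Shift to the Maidenhead origin (180°W, 90°S): lon 18.7875, lat 12.1738.
Field (20°×10°, letters A–R): 18.7875/20 → 0 → A, 12.1738/10 → 1 → B; chars AB.
Square (2°×1°, digits 0–9): 18.7875/2 → 9, 2.1738/1 → 2; chars 92.
Subsquare (5′×2.5′, letters a–x): 0.7875/0.0833333 → 9 → j, 0.1738/0.0416667 → 4 → e; chars je.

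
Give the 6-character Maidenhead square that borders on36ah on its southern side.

ON36ag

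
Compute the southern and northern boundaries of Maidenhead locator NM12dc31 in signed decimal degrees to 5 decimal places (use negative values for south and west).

Field N=13, M=12: +13·20° lon, +12·10° lat → SW at lon 80°, lat 30°.
Square 1, 2: +1·2° lon, +2·1° lat → SW at lon 82°, lat 32°.
Subsquare d=3, c=2: +3·0.0833333° lon, +2·0.0416667° lat → SW at lon 82.25°, lat 32.0833°.
Extended square 3, 1: +3·0.00833333° lon, +1·0.00416667° lat → SW at lon 82.275°, lat 32.0875°.
Cell spans 0.00833333° lon × 0.00416667° lat.
south 32.08750, north 32.09167.

32.08750, 32.09167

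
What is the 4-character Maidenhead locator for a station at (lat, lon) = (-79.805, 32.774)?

KB60

Offset from 180°W / 90°S: lon 212.77°, lat 10.19°.
Field (20°×10°, letters A–R): lon ⌊212.77/20⌋ = 10 → K; lat ⌊10.19/10⌋ = 1 → B.
Square (2°×1°, digits 0–9): lon ⌊12.77/2⌋ = 6; lat ⌊0.19/1⌋ = 0.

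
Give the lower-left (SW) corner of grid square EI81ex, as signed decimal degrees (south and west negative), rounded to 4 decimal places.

-8.0417, -83.6667

Field E=4, I=8: +4·20° lon, +8·10° lat → SW at lon -100°, lat -10°.
Square 8, 1: +8·2° lon, +1·1° lat → SW at lon -84°, lat -9°.
Subsquare e=4, x=23: +4·0.0833333° lon, +23·0.0416667° lat → SW at lon -83.6667°, lat -8.04167°.
latitude -8.0417, longitude -83.6667.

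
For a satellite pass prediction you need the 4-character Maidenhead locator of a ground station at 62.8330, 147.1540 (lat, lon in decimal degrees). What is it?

QP32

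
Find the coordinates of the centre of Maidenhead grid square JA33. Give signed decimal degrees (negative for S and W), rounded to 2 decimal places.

Field J=9, A=0: +9·20° lon, +0·10° lat → SW at lon 0°, lat -90°.
Square 3, 3: +3·2° lon, +3·1° lat → SW at lon 6°, lat -87°.
Cell spans 2° lon × 1° lat. Centre is SW corner plus half of each.
latitude -86.50, longitude 7.00.

-86.50, 7.00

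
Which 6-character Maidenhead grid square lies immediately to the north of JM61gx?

JM62ga

Latitude subsquare x = 23; +1 → 24, wraps to 0 = a, carry into square.
Latitude square 1; +1 → 2.
The longitude characters are unchanged.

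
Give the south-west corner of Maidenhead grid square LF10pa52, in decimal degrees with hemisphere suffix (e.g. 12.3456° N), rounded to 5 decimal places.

Field L=11, F=5: +11·20° lon, +5·10° lat → SW at lon 40°, lat -40°.
Square 1, 0: +1·2° lon, +0·1° lat → SW at lon 42°, lat -40°.
Subsquare p=15, a=0: +15·0.0833333° lon, +0·0.0416667° lat → SW at lon 43.25°, lat -40°.
Extended square 5, 2: +5·0.00833333° lon, +2·0.00416667° lat → SW at lon 43.2917°, lat -39.9917°.
latitude 39.99167° S, longitude 43.29167° E.

39.99167° S, 43.29167° E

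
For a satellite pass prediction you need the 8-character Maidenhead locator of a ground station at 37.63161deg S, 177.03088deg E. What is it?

Add 180° to longitude and 90° to latitude: 357.03088, 52.36839.
Field (20°×10°, letters A–R): 357.03088/20 → 17 → R, 52.36839/10 → 5 → F; chars RF.
Square (2°×1°, digits 0–9): 17.03088/2 → 8, 2.36839/1 → 2; chars 82.
Subsquare (5′×2.5′, letters a–x): 1.03088/0.0833333 → 12 → m, 0.36839/0.0416667 → 8 → i; chars mi.
Extended square (30″×15″, digits 0–9): 0.03088/0.00833333 → 3, 0.03506/0.00416667 → 8; chars 38.

RF82mi38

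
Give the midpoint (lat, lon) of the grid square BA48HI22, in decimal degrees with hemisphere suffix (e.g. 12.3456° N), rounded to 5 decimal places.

Field B=1, A=0: +1·20° lon, +0·10° lat → SW at lon -160°, lat -90°.
Square 4, 8: +4·2° lon, +8·1° lat → SW at lon -152°, lat -82°.
Subsquare h=7, i=8: +7·0.0833333° lon, +8·0.0416667° lat → SW at lon -151.417°, lat -81.6667°.
Extended square 2, 2: +2·0.00833333° lon, +2·0.00416667° lat → SW at lon -151.4°, lat -81.6583°.
Cell spans 0.00833333° lon × 0.00416667° lat. Centre is SW corner plus half of each.
latitude 81.65625° S, longitude 151.39583° W.

81.65625° S, 151.39583° W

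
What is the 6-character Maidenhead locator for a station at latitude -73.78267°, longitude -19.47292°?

IB06gf

Offset from 180°W / 90°S: lon 160.5271°, lat 16.2173°.
Field (20°×10°, letters A–R): lon ⌊160.5271/20⌋ = 8 → I; lat ⌊16.2173/10⌋ = 1 → B.
Square (2°×1°, digits 0–9): lon ⌊0.5271/2⌋ = 0; lat ⌊6.2173/1⌋ = 6.
Subsquare (5′×2.5′, letters a–x): lon ⌊0.5271/0.0833333⌋ = 6 → g; lat ⌊0.2173/0.0416667⌋ = 5 → f.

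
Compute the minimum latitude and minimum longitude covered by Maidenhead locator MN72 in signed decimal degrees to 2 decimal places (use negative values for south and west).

42.00, 74.00

Field M=12, N=13: +12·20° lon, +13·10° lat → SW at lon 60°, lat 40°.
Square 7, 2: +7·2° lon, +2·1° lat → SW at lon 74°, lat 42°.
latitude 42.00, longitude 74.00.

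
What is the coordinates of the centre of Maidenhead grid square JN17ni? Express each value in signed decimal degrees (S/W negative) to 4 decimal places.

47.3542, 3.1250

Field J=9, N=13: +9·20° lon, +13·10° lat → SW at lon 0°, lat 40°.
Square 1, 7: +1·2° lon, +7·1° lat → SW at lon 2°, lat 47°.
Subsquare n=13, i=8: +13·0.0833333° lon, +8·0.0416667° lat → SW at lon 3.08333°, lat 47.3333°.
Cell spans 0.0833333° lon × 0.0416667° lat. Centre is SW corner plus half of each.
latitude 47.3542, longitude 3.1250.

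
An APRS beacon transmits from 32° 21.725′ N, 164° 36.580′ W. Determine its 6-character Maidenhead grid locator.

AM72qi

Offset from 180°W / 90°S: lon 15.3903°, lat 122.3621°.
Field (20°×10°, letters A–R): 15.3903/20 → 0 → A, 122.3621/10 → 12 → M; chars AM.
Square (2°×1°, digits 0–9): 15.3903/2 → 7, 2.3621/1 → 2; chars 72.
Subsquare (5′×2.5′, letters a–x): 1.3903/0.0833333 → 16 → q, 0.3621/0.0416667 → 8 → i; chars qi.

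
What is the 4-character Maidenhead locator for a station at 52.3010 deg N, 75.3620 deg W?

FO22

Offset from 180°W / 90°S: lon 104.64°, lat 142.30°.
Field: 104.64/20 → 5 → F, 142.30/10 → 14 → O; chars FO.
Square: 4.64/2 → 2, 2.30/1 → 2; chars 22.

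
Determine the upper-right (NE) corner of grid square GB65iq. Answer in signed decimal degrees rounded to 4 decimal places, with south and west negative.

-74.2917, -47.2500

Field G=6, B=1: +6·20° lon, +1·10° lat → SW at lon -60°, lat -80°.
Square 6, 5: +6·2° lon, +5·1° lat → SW at lon -48°, lat -75°.
Subsquare i=8, q=16: +8·0.0833333° lon, +16·0.0416667° lat → SW at lon -47.3333°, lat -74.3333°.
Cell spans 0.0833333° lon × 0.0416667° lat. NE corner is SW corner plus one full cell.
latitude -74.2917, longitude -47.2500.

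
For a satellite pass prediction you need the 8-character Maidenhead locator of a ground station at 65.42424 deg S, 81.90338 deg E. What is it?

NC04wn88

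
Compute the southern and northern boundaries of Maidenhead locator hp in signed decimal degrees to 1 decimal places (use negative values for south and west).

60.0, 70.0

Field H=7, P=15: +7·20° lon, +15·10° lat → SW at lon -40°, lat 60°.
Cell spans 20° lon × 10° lat.
south 60.0, north 70.0.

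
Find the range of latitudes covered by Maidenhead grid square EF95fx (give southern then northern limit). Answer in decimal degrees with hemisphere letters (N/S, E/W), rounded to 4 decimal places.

34.0417° S, 34.0000° S

Field E=4, F=5: +4·20° lon, +5·10° lat → SW at lon -100°, lat -40°.
Square 9, 5: +9·2° lon, +5·1° lat → SW at lon -82°, lat -35°.
Subsquare f=5, x=23: +5·0.0833333° lon, +23·0.0416667° lat → SW at lon -81.5833°, lat -34.0417°.
Cell spans 0.0833333° lon × 0.0416667° lat.
south 34.0417° S, north 34.0000° S.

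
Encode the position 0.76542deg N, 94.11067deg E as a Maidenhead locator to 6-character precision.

NJ70bs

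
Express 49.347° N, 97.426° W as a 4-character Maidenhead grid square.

Offset from 180°W / 90°S: lon 82.57°, lat 139.35°.
Field: lon ⌊82.57/20⌋ = 4 → E; lat ⌊139.35/10⌋ = 13 → N.
Square: lon ⌊2.57/2⌋ = 1; lat ⌊9.35/1⌋ = 9.

EN19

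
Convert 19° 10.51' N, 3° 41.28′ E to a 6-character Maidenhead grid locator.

JK19ue

Add 180° to longitude and 90° to latitude: 183.6880, 109.1752.
Field: lon ⌊183.6880/20⌋ = 9 → J; lat ⌊109.1752/10⌋ = 10 → K.
Square: lon ⌊3.6880/2⌋ = 1; lat ⌊9.1752/1⌋ = 9.
Subsquare: lon ⌊1.6880/0.0833333⌋ = 20 → u; lat ⌊0.1752/0.0416667⌋ = 4 → e.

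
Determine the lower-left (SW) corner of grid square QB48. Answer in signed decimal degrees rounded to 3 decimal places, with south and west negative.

Field Q=16, B=1: +16·20° lon, +1·10° lat → SW at lon 140°, lat -80°.
Square 4, 8: +4·2° lon, +8·1° lat → SW at lon 148°, lat -72°.
latitude -72.000, longitude 148.000.

-72.000, 148.000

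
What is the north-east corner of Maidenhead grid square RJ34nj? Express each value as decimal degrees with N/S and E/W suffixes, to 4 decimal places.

4.4167° N, 167.1667° E

Field R=17, J=9: +17·20° lon, +9·10° lat → SW at lon 160°, lat 0°.
Square 3, 4: +3·2° lon, +4·1° lat → SW at lon 166°, lat 4°.
Subsquare n=13, j=9: +13·0.0833333° lon, +9·0.0416667° lat → SW at lon 167.083°, lat 4.375°.
Cell spans 0.0833333° lon × 0.0416667° lat. NE corner is SW corner plus one full cell.
latitude 4.4167° N, longitude 167.1667° E.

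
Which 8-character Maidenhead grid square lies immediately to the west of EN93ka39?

Longitude extended square 3; −1 → 2.
The latitude characters are unchanged.

EN93ka29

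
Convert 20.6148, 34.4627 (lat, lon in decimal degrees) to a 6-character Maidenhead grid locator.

KL70fo

Add 180° to longitude and 90° to latitude: 214.4627, 110.6148.
Field: 214.4627/20 → 10 → K, 110.6148/10 → 11 → L; chars KL.
Square: 14.4627/2 → 7, 0.6148/1 → 0; chars 70.
Subsquare: 0.4627/0.0833333 → 5 → f, 0.6148/0.0416667 → 14 → o; chars fo.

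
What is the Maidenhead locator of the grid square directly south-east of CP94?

Longitude square 9; +1 → 10, wraps to 0, carry into field.
Longitude field C = 2; +1 → 3 = D.
Latitude square 4; −1 → 3.

DP03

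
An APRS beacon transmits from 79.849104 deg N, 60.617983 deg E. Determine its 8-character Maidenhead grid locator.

MQ09hu43

Offset from 180°W / 90°S: lon 240.61798°, lat 169.84910°.
Field: lon ⌊240.61798/20⌋ = 12 → M; lat ⌊169.84910/10⌋ = 16 → Q.
Square: lon ⌊0.61798/2⌋ = 0; lat ⌊9.84910/1⌋ = 9.
Subsquare: lon ⌊0.61798/0.0833333⌋ = 7 → h; lat ⌊0.84910/0.0416667⌋ = 20 → u.
Extended square: lon ⌊0.03465/0.00833333⌋ = 4; lat ⌊0.01577/0.00416667⌋ = 3.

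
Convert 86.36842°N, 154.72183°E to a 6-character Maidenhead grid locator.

QR76ii

Shift to the Maidenhead origin (180°W, 90°S): lon 334.7218, lat 176.3684.
Field: 334.7218/20 → 16 → Q, 176.3684/10 → 17 → R; chars QR.
Square: 14.7218/2 → 7, 6.3684/1 → 6; chars 76.
Subsquare: 0.7218/0.0833333 → 8 → i, 0.3684/0.0416667 → 8 → i; chars ii.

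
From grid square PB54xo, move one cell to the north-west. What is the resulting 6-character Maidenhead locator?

Longitude subsquare x = 23; −1 → 22 = w.
Latitude subsquare o = 14; +1 → 15 = p.

PB54wp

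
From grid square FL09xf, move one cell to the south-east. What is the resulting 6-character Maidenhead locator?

FL19ae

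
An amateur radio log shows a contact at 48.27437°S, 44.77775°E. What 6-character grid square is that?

LE21jr

Offset from 180°W / 90°S: lon 224.7777°, lat 41.7256°.
Field: lon ⌊224.7777/20⌋ = 11 → L; lat ⌊41.7256/10⌋ = 4 → E.
Square: lon ⌊4.7777/2⌋ = 2; lat ⌊1.7256/1⌋ = 1.
Subsquare: lon ⌊0.7777/0.0833333⌋ = 9 → j; lat ⌊0.7256/0.0416667⌋ = 17 → r.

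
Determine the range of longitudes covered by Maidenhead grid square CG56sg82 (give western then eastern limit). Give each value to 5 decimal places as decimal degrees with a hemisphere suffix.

128.43333° W, 128.42500° W

Field C=2, G=6: +2·20° lon, +6·10° lat → SW at lon -140°, lat -30°.
Square 5, 6: +5·2° lon, +6·1° lat → SW at lon -130°, lat -24°.
Subsquare s=18, g=6: +18·0.0833333° lon, +6·0.0416667° lat → SW at lon -128.5°, lat -23.75°.
Extended square 8, 2: +8·0.00833333° lon, +2·0.00416667° lat → SW at lon -128.433°, lat -23.7417°.
Cell spans 0.00833333° lon × 0.00416667° lat.
west 128.43333° W, east 128.42500° W.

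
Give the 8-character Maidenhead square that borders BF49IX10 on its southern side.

Latitude extended square 0; −1 → -1, wraps to 9, carry into subsquare.
Latitude subsquare x = 23; −1 → 22 = w.
The longitude characters are unchanged.

BF49iw19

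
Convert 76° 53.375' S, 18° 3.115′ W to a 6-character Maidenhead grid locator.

IB03xc

Offset from 180°W / 90°S: lon 161.9481°, lat 13.1104°.
Field: 161.9481/20 → 8 → I, 13.1104/10 → 1 → B; chars IB.
Square: 1.9481/2 → 0, 3.1104/1 → 3; chars 03.
Subsquare: 1.9481/0.0833333 → 23 → x, 0.1104/0.0416667 → 2 → c; chars xc.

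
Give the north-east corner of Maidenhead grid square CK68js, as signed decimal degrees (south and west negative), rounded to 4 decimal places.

18.7917, -127.1667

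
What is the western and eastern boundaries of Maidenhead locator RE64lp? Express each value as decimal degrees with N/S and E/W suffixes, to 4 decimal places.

172.9167° E, 173.0000° E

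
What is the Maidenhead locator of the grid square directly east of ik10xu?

Longitude subsquare x = 23; +1 → 24, wraps to 0 = a, carry into square.
Longitude square 1; +1 → 2.
The latitude characters are unchanged.

IK20au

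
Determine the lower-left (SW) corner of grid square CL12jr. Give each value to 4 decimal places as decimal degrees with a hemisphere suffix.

22.7083° N, 137.2500° W

Field C=2, L=11: +2·20° lon, +11·10° lat → SW at lon -140°, lat 20°.
Square 1, 2: +1·2° lon, +2·1° lat → SW at lon -138°, lat 22°.
Subsquare j=9, r=17: +9·0.0833333° lon, +17·0.0416667° lat → SW at lon -137.25°, lat 22.7083°.
latitude 22.7083° N, longitude 137.2500° W.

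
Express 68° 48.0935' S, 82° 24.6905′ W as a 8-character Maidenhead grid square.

Shift to the Maidenhead origin (180°W, 90°S): lon 97.58849, lat 21.19844.
Field: lon ⌊97.58849/20⌋ = 4 → E; lat ⌊21.19844/10⌋ = 2 → C.
Square: lon ⌊17.58849/2⌋ = 8; lat ⌊1.19844/1⌋ = 1.
Subsquare: lon ⌊1.58849/0.0833333⌋ = 19 → t; lat ⌊0.19844/0.0416667⌋ = 4 → e.
Extended square: lon ⌊0.00516/0.00833333⌋ = 0; lat ⌊0.03178/0.00416667⌋ = 7.

EC81te07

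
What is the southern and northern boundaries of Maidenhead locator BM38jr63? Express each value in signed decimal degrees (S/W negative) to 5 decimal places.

Field B=1, M=12: +1·20° lon, +12·10° lat → SW at lon -160°, lat 30°.
Square 3, 8: +3·2° lon, +8·1° lat → SW at lon -154°, lat 38°.
Subsquare j=9, r=17: +9·0.0833333° lon, +17·0.0416667° lat → SW at lon -153.25°, lat 38.7083°.
Extended square 6, 3: +6·0.00833333° lon, +3·0.00416667° lat → SW at lon -153.2°, lat 38.7208°.
Cell spans 0.00833333° lon × 0.00416667° lat.
south 38.72083, north 38.72500.

38.72083, 38.72500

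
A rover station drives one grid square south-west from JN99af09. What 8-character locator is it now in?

JN89xf98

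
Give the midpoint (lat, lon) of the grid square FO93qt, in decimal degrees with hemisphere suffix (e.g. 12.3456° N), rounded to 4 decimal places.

Field F=5, O=14: +5·20° lon, +14·10° lat → SW at lon -80°, lat 50°.
Square 9, 3: +9·2° lon, +3·1° lat → SW at lon -62°, lat 53°.
Subsquare q=16, t=19: +16·0.0833333° lon, +19·0.0416667° lat → SW at lon -60.6667°, lat 53.7917°.
Cell spans 0.0833333° lon × 0.0416667° lat. Centre is SW corner plus half of each.
latitude 53.8125° N, longitude 60.6250° W.

53.8125° N, 60.6250° W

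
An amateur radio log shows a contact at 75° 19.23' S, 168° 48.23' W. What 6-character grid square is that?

Offset from 180°W / 90°S: lon 11.1962°, lat 14.6795°.
Field: 11.1962/20 → 0 → A, 14.6795/10 → 1 → B; chars AB.
Square: 11.1962/2 → 5, 4.6795/1 → 4; chars 54.
Subsquare: 1.1962/0.0833333 → 14 → o, 0.6795/0.0416667 → 16 → q; chars oq.

AB54oq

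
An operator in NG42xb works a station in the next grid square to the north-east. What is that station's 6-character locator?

NG52ac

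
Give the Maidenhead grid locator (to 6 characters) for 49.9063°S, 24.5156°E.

Offset from 180°W / 90°S: lon 204.5156°, lat 40.0937°.
Field: 204.5156/20 → 10 → K, 40.0937/10 → 4 → E; chars KE.
Square: 4.5156/2 → 2, 0.0937/1 → 0; chars 20.
Subsquare: 0.5156/0.0833333 → 6 → g, 0.0937/0.0416667 → 2 → c; chars gc.

KE20gc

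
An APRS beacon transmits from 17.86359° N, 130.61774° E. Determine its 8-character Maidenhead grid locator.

Add 180° to longitude and 90° to latitude: 310.61774, 107.86359.
Field: 310.61774/20 → 15 → P, 107.86359/10 → 10 → K; chars PK.
Square: 10.61774/2 → 5, 7.86359/1 → 7; chars 57.
Subsquare: 0.61774/0.0833333 → 7 → h, 0.86359/0.0416667 → 20 → u; chars hu.
Extended square: 0.03441/0.00833333 → 4, 0.03026/0.00416667 → 7; chars 47.

PK57hu47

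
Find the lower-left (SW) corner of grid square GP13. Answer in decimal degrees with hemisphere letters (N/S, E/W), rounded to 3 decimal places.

Field G=6, P=15: +6·20° lon, +15·10° lat → SW at lon -60°, lat 60°.
Square 1, 3: +1·2° lon, +3·1° lat → SW at lon -58°, lat 63°.
latitude 63.000° N, longitude 58.000° W.

63.000° N, 58.000° W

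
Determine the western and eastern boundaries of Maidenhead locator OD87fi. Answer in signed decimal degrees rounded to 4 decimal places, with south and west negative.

116.4167, 116.5000

Field O=14, D=3: +14·20° lon, +3·10° lat → SW at lon 100°, lat -60°.
Square 8, 7: +8·2° lon, +7·1° lat → SW at lon 116°, lat -53°.
Subsquare f=5, i=8: +5·0.0833333° lon, +8·0.0416667° lat → SW at lon 116.417°, lat -52.6667°.
Cell spans 0.0833333° lon × 0.0416667° lat.
west 116.4167, east 116.5000.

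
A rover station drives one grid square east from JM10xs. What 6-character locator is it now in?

JM20as

Longitude subsquare x = 23; +1 → 24, wraps to 0 = a, carry into square.
Longitude square 1; +1 → 2.
The latitude characters are unchanged.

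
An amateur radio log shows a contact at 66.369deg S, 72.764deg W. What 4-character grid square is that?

Add 180° to longitude and 90° to latitude: 107.24, 23.63.
Field (20°×10°, letters A–R): 107.24/20 → 5 → F, 23.63/10 → 2 → C; chars FC.
Square (2°×1°, digits 0–9): 7.24/2 → 3, 3.63/1 → 3; chars 33.

FC33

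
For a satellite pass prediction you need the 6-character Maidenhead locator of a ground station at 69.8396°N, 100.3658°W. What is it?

DP99tu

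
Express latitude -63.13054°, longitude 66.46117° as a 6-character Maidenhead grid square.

MC36fu

Shift to the Maidenhead origin (180°W, 90°S): lon 246.4612, lat 26.8695.
Field: 246.4612/20 → 12 → M, 26.8695/10 → 2 → C; chars MC.
Square: 6.4612/2 → 3, 6.8695/1 → 6; chars 36.
Subsquare: 0.4612/0.0833333 → 5 → f, 0.8695/0.0416667 → 20 → u; chars fu.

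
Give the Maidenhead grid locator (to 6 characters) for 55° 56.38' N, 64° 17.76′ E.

MO25dw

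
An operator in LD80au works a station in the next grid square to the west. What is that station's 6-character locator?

Longitude subsquare a = 0; −1 → -1, wraps to 23 = x, carry into square.
Longitude square 8; −1 → 7.
The latitude characters are unchanged.

LD70xu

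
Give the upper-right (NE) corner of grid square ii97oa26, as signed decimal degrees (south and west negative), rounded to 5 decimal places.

-2.97083, -0.80833

Field I=8, I=8: +8·20° lon, +8·10° lat → SW at lon -20°, lat -10°.
Square 9, 7: +9·2° lon, +7·1° lat → SW at lon -2°, lat -3°.
Subsquare o=14, a=0: +14·0.0833333° lon, +0·0.0416667° lat → SW at lon -0.833333°, lat -3°.
Extended square 2, 6: +2·0.00833333° lon, +6·0.00416667° lat → SW at lon -0.816667°, lat -2.975°.
Cell spans 0.00833333° lon × 0.00416667° lat. NE corner is SW corner plus one full cell.
latitude -2.97083, longitude -0.80833.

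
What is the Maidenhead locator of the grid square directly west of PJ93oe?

Longitude subsquare o = 14; −1 → 13 = n.
The latitude characters are unchanged.

PJ93ne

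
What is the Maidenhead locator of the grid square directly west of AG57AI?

AG47xi

Longitude subsquare a = 0; −1 → -1, wraps to 23 = x, carry into square.
Longitude square 5; −1 → 4.
The latitude characters are unchanged.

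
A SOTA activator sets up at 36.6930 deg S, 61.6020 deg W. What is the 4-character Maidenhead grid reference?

FF93

Shift to the Maidenhead origin (180°W, 90°S): lon 118.40, lat 53.31.
Field: 118.40/20 → 5 → F, 53.31/10 → 5 → F; chars FF.
Square: 18.40/2 → 9, 3.31/1 → 3; chars 93.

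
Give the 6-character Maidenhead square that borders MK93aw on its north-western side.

MK83xx

Longitude subsquare a = 0; −1 → -1, wraps to 23 = x, carry into square.
Longitude square 9; −1 → 8.
Latitude subsquare w = 22; +1 → 23 = x.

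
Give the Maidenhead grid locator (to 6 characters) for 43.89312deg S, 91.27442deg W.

EE46ic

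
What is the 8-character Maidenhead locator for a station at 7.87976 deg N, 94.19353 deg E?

Add 180° to longitude and 90° to latitude: 274.19353, 97.87976.
Field (20°×10°, letters A–R): 274.19353/20 → 13 → N, 97.87976/10 → 9 → J; chars NJ.
Square (2°×1°, digits 0–9): 14.19353/2 → 7, 7.87976/1 → 7; chars 77.
Subsquare (5′×2.5′, letters a–x): 0.19353/0.0833333 → 2 → c, 0.87976/0.0416667 → 21 → v; chars cv.
Extended square (30″×15″, digits 0–9): 0.02686/0.00833333 → 3, 0.00476/0.00416667 → 1; chars 31.

NJ77cv31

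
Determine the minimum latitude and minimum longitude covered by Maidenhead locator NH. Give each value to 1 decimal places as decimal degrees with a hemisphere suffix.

20.0° S, 80.0° E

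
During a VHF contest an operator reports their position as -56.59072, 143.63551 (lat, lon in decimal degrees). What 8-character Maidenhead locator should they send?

QD13tj68

Shift to the Maidenhead origin (180°W, 90°S): lon 323.63551, lat 33.40928.
Field: 323.63551/20 → 16 → Q, 33.40928/10 → 3 → D; chars QD.
Square: 3.63551/2 → 1, 3.40928/1 → 3; chars 13.
Subsquare: 1.63551/0.0833333 → 19 → t, 0.40928/0.0416667 → 9 → j; chars tj.
Extended square: 0.05218/0.00833333 → 6, 0.03428/0.00416667 → 8; chars 68.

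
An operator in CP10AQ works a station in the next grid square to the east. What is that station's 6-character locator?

Longitude subsquare a = 0; +1 → 1 = b.
The latitude characters are unchanged.

CP10bq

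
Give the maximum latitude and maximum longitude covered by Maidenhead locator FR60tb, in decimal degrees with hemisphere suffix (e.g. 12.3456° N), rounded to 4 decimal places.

80.0833° N, 66.3333° W

Field F=5, R=17: +5·20° lon, +17·10° lat → SW at lon -80°, lat 80°.
Square 6, 0: +6·2° lon, +0·1° lat → SW at lon -68°, lat 80°.
Subsquare t=19, b=1: +19·0.0833333° lon, +1·0.0416667° lat → SW at lon -66.4167°, lat 80.0417°.
Cell spans 0.0833333° lon × 0.0416667° lat. NE corner is SW corner plus one full cell.
latitude 80.0833° N, longitude 66.3333° W.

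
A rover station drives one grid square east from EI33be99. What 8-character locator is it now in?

EI33ce09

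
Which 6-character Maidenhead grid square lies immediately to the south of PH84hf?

Latitude subsquare f = 5; −1 → 4 = e.
The longitude characters are unchanged.

PH84he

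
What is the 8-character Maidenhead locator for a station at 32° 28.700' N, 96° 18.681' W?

Add 180° to longitude and 90° to latitude: 83.68865, 122.47833.
Field: lon ⌊83.68865/20⌋ = 4 → E; lat ⌊122.47833/10⌋ = 12 → M.
Square: lon ⌊3.68865/2⌋ = 1; lat ⌊2.47833/1⌋ = 2.
Subsquare: lon ⌊1.68865/0.0833333⌋ = 20 → u; lat ⌊0.47833/0.0416667⌋ = 11 → l.
Extended square: lon ⌊0.02198/0.00833333⌋ = 2; lat ⌊0.02000/0.00416667⌋ = 4.

EM12ul24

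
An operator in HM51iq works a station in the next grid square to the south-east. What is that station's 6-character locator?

HM51jp

Longitude subsquare i = 8; +1 → 9 = j.
Latitude subsquare q = 16; −1 → 15 = p.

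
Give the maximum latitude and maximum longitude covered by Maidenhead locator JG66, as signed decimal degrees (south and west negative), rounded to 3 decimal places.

Field J=9, G=6: +9·20° lon, +6·10° lat → SW at lon 0°, lat -30°.
Square 6, 6: +6·2° lon, +6·1° lat → SW at lon 12°, lat -24°.
Cell spans 2° lon × 1° lat. NE corner is SW corner plus one full cell.
latitude -23.000, longitude 14.000.

-23.000, 14.000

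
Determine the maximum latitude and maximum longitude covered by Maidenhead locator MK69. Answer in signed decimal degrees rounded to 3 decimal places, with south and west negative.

20.000, 74.000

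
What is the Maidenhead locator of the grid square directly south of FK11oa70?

FK10ox79

Latitude extended square 0; −1 → -1, wraps to 9, carry into subsquare.
Latitude subsquare a = 0; −1 → -1, wraps to 23 = x, carry into square.
Latitude square 1; −1 → 0.
The longitude characters are unchanged.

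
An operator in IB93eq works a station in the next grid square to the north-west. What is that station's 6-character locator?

Longitude subsquare e = 4; −1 → 3 = d.
Latitude subsquare q = 16; +1 → 17 = r.

IB93dr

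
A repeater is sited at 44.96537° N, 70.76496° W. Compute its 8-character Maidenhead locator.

FN44ox81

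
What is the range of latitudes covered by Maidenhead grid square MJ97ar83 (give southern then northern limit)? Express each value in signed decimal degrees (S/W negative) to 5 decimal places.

Field M=12, J=9: +12·20° lon, +9·10° lat → SW at lon 60°, lat 0°.
Square 9, 7: +9·2° lon, +7·1° lat → SW at lon 78°, lat 7°.
Subsquare a=0, r=17: +0·0.0833333° lon, +17·0.0416667° lat → SW at lon 78°, lat 7.70833°.
Extended square 8, 3: +8·0.00833333° lon, +3·0.00416667° lat → SW at lon 78.0667°, lat 7.72083°.
Cell spans 0.00833333° lon × 0.00416667° lat.
south 7.72083, north 7.72500.

7.72083, 7.72500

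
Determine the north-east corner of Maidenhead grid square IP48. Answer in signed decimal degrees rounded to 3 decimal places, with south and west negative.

69.000, -10.000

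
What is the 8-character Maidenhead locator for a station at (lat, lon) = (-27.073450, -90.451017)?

Shift to the Maidenhead origin (180°W, 90°S): lon 89.54898, lat 62.92655.
Field: 89.54898/20 → 4 → E, 62.92655/10 → 6 → G; chars EG.
Square: 9.54898/2 → 4, 2.92655/1 → 2; chars 42.
Subsquare: 1.54898/0.0833333 → 18 → s, 0.92655/0.0416667 → 22 → w; chars sw.
Extended square: 0.04898/0.00833333 → 5, 0.00988/0.00416667 → 2; chars 52.

EG42sw52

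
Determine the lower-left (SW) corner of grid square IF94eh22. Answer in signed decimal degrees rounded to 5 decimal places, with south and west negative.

-35.70000, -1.65000

Field I=8, F=5: +8·20° lon, +5·10° lat → SW at lon -20°, lat -40°.
Square 9, 4: +9·2° lon, +4·1° lat → SW at lon -2°, lat -36°.
Subsquare e=4, h=7: +4·0.0833333° lon, +7·0.0416667° lat → SW at lon -1.66667°, lat -35.7083°.
Extended square 2, 2: +2·0.00833333° lon, +2·0.00416667° lat → SW at lon -1.65°, lat -35.7°.
latitude -35.70000, longitude -1.65000.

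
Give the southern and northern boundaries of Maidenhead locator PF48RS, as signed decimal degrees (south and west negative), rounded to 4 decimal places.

-31.2500, -31.2083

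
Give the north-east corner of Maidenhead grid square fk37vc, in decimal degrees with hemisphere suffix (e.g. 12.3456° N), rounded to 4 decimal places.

Field F=5, K=10: +5·20° lon, +10·10° lat → SW at lon -80°, lat 10°.
Square 3, 7: +3·2° lon, +7·1° lat → SW at lon -74°, lat 17°.
Subsquare v=21, c=2: +21·0.0833333° lon, +2·0.0416667° lat → SW at lon -72.25°, lat 17.0833°.
Cell spans 0.0833333° lon × 0.0416667° lat. NE corner is SW corner plus one full cell.
latitude 17.1250° N, longitude 72.1667° W.

17.1250° N, 72.1667° W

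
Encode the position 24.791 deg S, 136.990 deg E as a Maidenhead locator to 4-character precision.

Add 180° to longitude and 90° to latitude: 316.99, 65.21.
Field: 316.99/20 → 15 → P, 65.21/10 → 6 → G; chars PG.
Square: 16.99/2 → 8, 5.21/1 → 5; chars 85.

PG85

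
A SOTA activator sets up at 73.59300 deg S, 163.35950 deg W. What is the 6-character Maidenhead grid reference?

Add 180° to longitude and 90° to latitude: 16.6405, 16.4070.
Field: 16.6405/20 → 0 → A, 16.4070/10 → 1 → B; chars AB.
Square: 16.6405/2 → 8, 6.4070/1 → 6; chars 86.
Subsquare: 0.6405/0.0833333 → 7 → h, 0.4070/0.0416667 → 9 → j; chars hj.

AB86hj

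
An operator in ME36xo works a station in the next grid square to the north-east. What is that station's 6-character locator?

Longitude subsquare x = 23; +1 → 24, wraps to 0 = a, carry into square.
Longitude square 3; +1 → 4.
Latitude subsquare o = 14; +1 → 15 = p.

ME46ap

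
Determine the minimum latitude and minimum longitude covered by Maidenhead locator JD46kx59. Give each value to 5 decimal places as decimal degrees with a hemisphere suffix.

Field J=9, D=3: +9·20° lon, +3·10° lat → SW at lon 0°, lat -60°.
Square 4, 6: +4·2° lon, +6·1° lat → SW at lon 8°, lat -54°.
Subsquare k=10, x=23: +10·0.0833333° lon, +23·0.0416667° lat → SW at lon 8.83333°, lat -53.0417°.
Extended square 5, 9: +5·0.00833333° lon, +9·0.00416667° lat → SW at lon 8.875°, lat -53.0042°.
latitude 53.00417° S, longitude 8.87500° E.

53.00417° S, 8.87500° E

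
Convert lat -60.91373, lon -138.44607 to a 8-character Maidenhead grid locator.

CC09sc60

Offset from 180°W / 90°S: lon 41.55393°, lat 29.08627°.
Field: 41.55393/20 → 2 → C, 29.08627/10 → 2 → C; chars CC.
Square: 1.55393/2 → 0, 9.08627/1 → 9; chars 09.
Subsquare: 1.55393/0.0833333 → 18 → s, 0.08627/0.0416667 → 2 → c; chars sc.
Extended square: 0.05393/0.00833333 → 6, 0.00294/0.00416667 → 0; chars 60.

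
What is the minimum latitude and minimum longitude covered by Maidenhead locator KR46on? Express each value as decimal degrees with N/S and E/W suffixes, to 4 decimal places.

86.5417° N, 29.1667° E

Field K=10, R=17: +10·20° lon, +17·10° lat → SW at lon 20°, lat 80°.
Square 4, 6: +4·2° lon, +6·1° lat → SW at lon 28°, lat 86°.
Subsquare o=14, n=13: +14·0.0833333° lon, +13·0.0416667° lat → SW at lon 29.1667°, lat 86.5417°.
latitude 86.5417° N, longitude 29.1667° E.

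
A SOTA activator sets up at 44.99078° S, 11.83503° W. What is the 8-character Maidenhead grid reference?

IE45ba92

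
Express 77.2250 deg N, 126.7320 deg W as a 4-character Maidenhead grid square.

CQ67

Offset from 180°W / 90°S: lon 53.27°, lat 167.22°.
Field: lon ⌊53.27/20⌋ = 2 → C; lat ⌊167.22/10⌋ = 16 → Q.
Square: lon ⌊13.27/2⌋ = 6; lat ⌊7.22/1⌋ = 7.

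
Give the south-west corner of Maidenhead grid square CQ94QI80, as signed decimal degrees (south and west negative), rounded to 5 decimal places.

74.33333, -120.60000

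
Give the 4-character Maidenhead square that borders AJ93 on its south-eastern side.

BJ02

Longitude square 9; +1 → 10, wraps to 0, carry into field.
Longitude field A = 0; +1 → 1 = B.
Latitude square 3; −1 → 2.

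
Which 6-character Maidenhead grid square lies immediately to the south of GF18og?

GF18of

Latitude subsquare g = 6; −1 → 5 = f.
The longitude characters are unchanged.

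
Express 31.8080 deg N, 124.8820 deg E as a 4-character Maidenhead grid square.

Add 180° to longitude and 90° to latitude: 304.88, 121.81.
Field: lon ⌊304.88/20⌋ = 15 → P; lat ⌊121.81/10⌋ = 12 → M.
Square: lon ⌊4.88/2⌋ = 2; lat ⌊1.81/1⌋ = 1.

PM21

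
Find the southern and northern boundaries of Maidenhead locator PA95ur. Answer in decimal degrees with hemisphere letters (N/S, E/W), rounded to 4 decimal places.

84.2917° S, 84.2500° S

Field P=15, A=0: +15·20° lon, +0·10° lat → SW at lon 120°, lat -90°.
Square 9, 5: +9·2° lon, +5·1° lat → SW at lon 138°, lat -85°.
Subsquare u=20, r=17: +20·0.0833333° lon, +17·0.0416667° lat → SW at lon 139.667°, lat -84.2917°.
Cell spans 0.0833333° lon × 0.0416667° lat.
south 84.2917° S, north 84.2500° S.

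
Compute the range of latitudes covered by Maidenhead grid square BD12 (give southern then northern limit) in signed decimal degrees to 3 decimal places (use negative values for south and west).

-58.000, -57.000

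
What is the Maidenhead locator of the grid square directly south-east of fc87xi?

FC97ah

Longitude subsquare x = 23; +1 → 24, wraps to 0 = a, carry into square.
Longitude square 8; +1 → 9.
Latitude subsquare i = 8; −1 → 7 = h.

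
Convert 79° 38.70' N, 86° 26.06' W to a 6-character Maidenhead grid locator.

EQ69sp

Shift to the Maidenhead origin (180°W, 90°S): lon 93.5657, lat 169.6450.
Field: lon ⌊93.5657/20⌋ = 4 → E; lat ⌊169.6450/10⌋ = 16 → Q.
Square: lon ⌊13.5657/2⌋ = 6; lat ⌊9.6450/1⌋ = 9.
Subsquare: lon ⌊1.5657/0.0833333⌋ = 18 → s; lat ⌊0.6450/0.0416667⌋ = 15 → p.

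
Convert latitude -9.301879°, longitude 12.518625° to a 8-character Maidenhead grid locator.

JI60gq27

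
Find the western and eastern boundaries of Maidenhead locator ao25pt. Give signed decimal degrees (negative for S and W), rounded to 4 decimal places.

-174.7500, -174.6667

Field A=0, O=14: +0·20° lon, +14·10° lat → SW at lon -180°, lat 50°.
Square 2, 5: +2·2° lon, +5·1° lat → SW at lon -176°, lat 55°.
Subsquare p=15, t=19: +15·0.0833333° lon, +19·0.0416667° lat → SW at lon -174.75°, lat 55.7917°.
Cell spans 0.0833333° lon × 0.0416667° lat.
west -174.7500, east -174.6667.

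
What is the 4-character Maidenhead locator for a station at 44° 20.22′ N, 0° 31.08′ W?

Offset from 180°W / 90°S: lon 179.48°, lat 134.34°.
Field: lon ⌊179.48/20⌋ = 8 → I; lat ⌊134.34/10⌋ = 13 → N.
Square: lon ⌊19.48/2⌋ = 9; lat ⌊4.34/1⌋ = 4.

IN94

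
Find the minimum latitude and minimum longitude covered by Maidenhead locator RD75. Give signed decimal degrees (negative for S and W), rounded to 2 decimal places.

-55.00, 174.00

Field R=17, D=3: +17·20° lon, +3·10° lat → SW at lon 160°, lat -60°.
Square 7, 5: +7·2° lon, +5·1° lat → SW at lon 174°, lat -55°.
latitude -55.00, longitude 174.00.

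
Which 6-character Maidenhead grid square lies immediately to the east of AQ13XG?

AQ23ag

Longitude subsquare x = 23; +1 → 24, wraps to 0 = a, carry into square.
Longitude square 1; +1 → 2.
The latitude characters are unchanged.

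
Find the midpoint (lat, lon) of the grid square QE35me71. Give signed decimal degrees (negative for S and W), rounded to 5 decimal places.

Field Q=16, E=4: +16·20° lon, +4·10° lat → SW at lon 140°, lat -50°.
Square 3, 5: +3·2° lon, +5·1° lat → SW at lon 146°, lat -45°.
Subsquare m=12, e=4: +12·0.0833333° lon, +4·0.0416667° lat → SW at lon 147°, lat -44.8333°.
Extended square 7, 1: +7·0.00833333° lon, +1·0.00416667° lat → SW at lon 147.058°, lat -44.8292°.
Cell spans 0.00833333° lon × 0.00416667° lat. Centre is SW corner plus half of each.
latitude -44.82708, longitude 147.06250.

-44.82708, 147.06250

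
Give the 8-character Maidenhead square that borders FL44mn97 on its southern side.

Latitude extended square 7; −1 → 6.
The longitude characters are unchanged.

FL44mn96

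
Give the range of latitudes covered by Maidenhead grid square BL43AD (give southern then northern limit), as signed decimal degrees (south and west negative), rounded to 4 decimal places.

Field B=1, L=11: +1·20° lon, +11·10° lat → SW at lon -160°, lat 20°.
Square 4, 3: +4·2° lon, +3·1° lat → SW at lon -152°, lat 23°.
Subsquare a=0, d=3: +0·0.0833333° lon, +3·0.0416667° lat → SW at lon -152°, lat 23.125°.
Cell spans 0.0833333° lon × 0.0416667° lat.
south 23.1250, north 23.1667.

23.1250, 23.1667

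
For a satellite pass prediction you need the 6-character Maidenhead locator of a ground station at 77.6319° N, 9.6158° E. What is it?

JQ47tp

Add 180° to longitude and 90° to latitude: 189.6158, 167.6319.
Field (20°×10°, letters A–R): 189.6158/20 → 9 → J, 167.6319/10 → 16 → Q; chars JQ.
Square (2°×1°, digits 0–9): 9.6158/2 → 4, 7.6319/1 → 7; chars 47.
Subsquare (5′×2.5′, letters a–x): 1.6158/0.0833333 → 19 → t, 0.6319/0.0416667 → 15 → p; chars tp.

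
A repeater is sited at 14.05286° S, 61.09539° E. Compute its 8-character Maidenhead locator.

Offset from 180°W / 90°S: lon 241.09539°, lat 75.94714°.
Field: lon ⌊241.09539/20⌋ = 12 → M; lat ⌊75.94714/10⌋ = 7 → H.
Square: lon ⌊1.09539/2⌋ = 0; lat ⌊5.94714/1⌋ = 5.
Subsquare: lon ⌊1.09539/0.0833333⌋ = 13 → n; lat ⌊0.94714/0.0416667⌋ = 22 → w.
Extended square: lon ⌊0.01206/0.00833333⌋ = 1; lat ⌊0.03047/0.00416667⌋ = 7.

MH05nw17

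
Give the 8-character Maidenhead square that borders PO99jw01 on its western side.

PO99iw91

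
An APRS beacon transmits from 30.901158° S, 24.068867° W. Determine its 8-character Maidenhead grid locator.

HF79xc13

Add 180° to longitude and 90° to latitude: 155.93113, 59.09884.
Field: lon ⌊155.93113/20⌋ = 7 → H; lat ⌊59.09884/10⌋ = 5 → F.
Square: lon ⌊15.93113/2⌋ = 7; lat ⌊9.09884/1⌋ = 9.
Subsquare: lon ⌊1.93113/0.0833333⌋ = 23 → x; lat ⌊0.09884/0.0416667⌋ = 2 → c.
Extended square: lon ⌊0.01447/0.00833333⌋ = 1; lat ⌊0.01551/0.00416667⌋ = 3.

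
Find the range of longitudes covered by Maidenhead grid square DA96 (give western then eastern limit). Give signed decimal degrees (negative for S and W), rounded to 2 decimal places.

-102.00, -100.00

Field D=3, A=0: +3·20° lon, +0·10° lat → SW at lon -120°, lat -90°.
Square 9, 6: +9·2° lon, +6·1° lat → SW at lon -102°, lat -84°.
Cell spans 2° lon × 1° lat.
west -102.00, east -100.00.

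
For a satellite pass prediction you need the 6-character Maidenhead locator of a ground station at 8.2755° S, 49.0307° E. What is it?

Add 180° to longitude and 90° to latitude: 229.0307, 81.7245.
Field (20°×10°, letters A–R): 229.0307/20 → 11 → L, 81.7245/10 → 8 → I; chars LI.
Square (2°×1°, digits 0–9): 9.0307/2 → 4, 1.7245/1 → 1; chars 41.
Subsquare (5′×2.5′, letters a–x): 1.0307/0.0833333 → 12 → m, 0.7245/0.0416667 → 17 → r; chars mr.

LI41mr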